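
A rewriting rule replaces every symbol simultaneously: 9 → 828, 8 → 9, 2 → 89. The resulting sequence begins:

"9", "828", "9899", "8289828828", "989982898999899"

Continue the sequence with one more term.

8289828828989982898288288289828828

Applying the rule to each of the 15 symbols of 989982898999899 gives the pieces 828 9 828 828 9 89 9 828 9 828 828 828 9 828 828, which concatenate to the answer.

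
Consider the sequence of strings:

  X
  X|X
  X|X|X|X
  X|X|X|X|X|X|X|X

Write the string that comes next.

Each string is two copies of the previous one joined by '|'.
Doubling X|X|X|X|X|X|X|X with '|' between the halves:

X|X|X|X|X|X|X|X|X|X|X|X|X|X|X|X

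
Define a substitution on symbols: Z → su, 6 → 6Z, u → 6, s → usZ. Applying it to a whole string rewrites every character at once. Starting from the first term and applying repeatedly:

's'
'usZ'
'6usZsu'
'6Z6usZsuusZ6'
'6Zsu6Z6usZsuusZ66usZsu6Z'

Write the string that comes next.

φ(6Zsu6Z6usZsuusZ66usZsu6Z) expands symbol-by-symbol to 6Z su usZ 6 6Z su 6Z 6 usZ su usZ 6 6 usZ su 6Z 6Z 6 usZ su usZ 6 6Z su; joining the 24 pieces gives the next term.

6ZsuusZ66Zsu6Z6usZsuusZ66usZsu6Z6Z6usZsuusZ66Zsu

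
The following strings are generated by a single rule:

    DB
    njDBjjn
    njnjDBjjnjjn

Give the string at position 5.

Each term wraps the previous one in nj on the left and jjn on the right.
From njnjDBjjnjjn, 2 further steps: njnjDBjjnjjn → njnjnjDBjjnjjnjjn → (answer).

njnjnjnjDBjjnjjnjjnjjn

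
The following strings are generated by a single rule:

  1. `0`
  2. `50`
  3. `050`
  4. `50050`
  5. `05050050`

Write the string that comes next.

This is a Fibonacci-style word recurrence s(k) = s(k−2)·s(k−1): e.g. 0·50 = 050.
The next term joins 50050 and 05050050.

5005005050050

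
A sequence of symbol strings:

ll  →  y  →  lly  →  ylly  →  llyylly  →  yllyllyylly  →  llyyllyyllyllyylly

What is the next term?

yllyllyyllyllyyllyyllyllyylly

Each term (from the third on) is the two preceding terms concatenated in order: term 3 = ll·y = lly.
The next term joins yllyllyylly and llyyllyyllyllyylly.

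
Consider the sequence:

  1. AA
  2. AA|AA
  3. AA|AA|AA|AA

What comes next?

AA|AA|AA|AA|AA|AA|AA|AA

Each string is two copies of the previous one joined by '|'.
So the next term is two copies of AA|AA|AA|AA with '|' between the halves.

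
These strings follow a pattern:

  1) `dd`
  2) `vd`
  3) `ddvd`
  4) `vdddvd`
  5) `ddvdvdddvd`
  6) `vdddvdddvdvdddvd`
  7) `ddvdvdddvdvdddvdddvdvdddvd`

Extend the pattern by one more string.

From term 3 onward, concatenate the second-to-last term with the last: dd·vd = ddvd, vd·ddvd = vdddvd, …
So term 8 is vdddvdddvdvdddvd·ddvdvdddvdvdddvdddvdvdddvd.

vdddvdddvdvdddvdddvdvdddvdvdddvdddvdvdddvd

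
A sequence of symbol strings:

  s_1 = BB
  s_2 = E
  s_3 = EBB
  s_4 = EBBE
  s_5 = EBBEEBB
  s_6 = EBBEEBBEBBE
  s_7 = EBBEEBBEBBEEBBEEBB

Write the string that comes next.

Each term (from the third on) is the previous term followed by the one before it: term 3 = E·BB = EBB.
So term 8 is EBBEEBBEBBEEBBEEBB·EBBEEBBEBBE.

EBBEEBBEBBEEBBEEBBEBBEEBBEBBE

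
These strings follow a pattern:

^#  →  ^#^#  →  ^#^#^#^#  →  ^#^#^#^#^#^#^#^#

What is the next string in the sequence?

Every step duplicates the string.
One more doubling of ^#^#^#^#^#^#^#^# gives the answer.

^#^#^#^#^#^#^#^#^#^#^#^#^#^#^#^#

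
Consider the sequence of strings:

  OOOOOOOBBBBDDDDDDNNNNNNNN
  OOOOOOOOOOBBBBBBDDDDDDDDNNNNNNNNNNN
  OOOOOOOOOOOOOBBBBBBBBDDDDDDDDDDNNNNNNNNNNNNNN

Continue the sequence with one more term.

OOOOOOOOOOOOOOOOBBBBBBBBBBDDDDDDDDDDDDNNNNNNNNNNNNNNNNN

Term n consists of 3n-2 O's, followed by 2n-2 B's, followed by 2n D's, followed by 3n-1 N's, where the shown terms are n = 3, 4, 5.
At n = 6 the blocks have lengths 16, 10, 12, 17.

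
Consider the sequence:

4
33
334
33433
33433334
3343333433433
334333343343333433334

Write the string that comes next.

From term 3 onward, concatenate the last term with the second-to-last: 33·4 = 334, 334·33 = 33433, …
Continuing: 334333343343333433334 · 3343333433433 gives term 8.

3343333433433334333343343333433433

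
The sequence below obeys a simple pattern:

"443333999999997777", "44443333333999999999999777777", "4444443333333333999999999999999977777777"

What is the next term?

444444443333333333333999999999999999999997777777777

The n-th term is 2n-2 4's then 3n-2 3's then 4n 9's then 2n 7's, where the shown terms are n = 2, 3, 4.
For the next term, n = 5, so the run lengths are 8, 13, 20, 10.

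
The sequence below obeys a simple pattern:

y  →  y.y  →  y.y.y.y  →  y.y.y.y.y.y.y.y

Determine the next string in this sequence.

Every step duplicates the string with '.' between the halves.
Doubling y.y.y.y.y.y.y.y with '.' between the halves:

y.y.y.y.y.y.y.y.y.y.y.y.y.y.y.y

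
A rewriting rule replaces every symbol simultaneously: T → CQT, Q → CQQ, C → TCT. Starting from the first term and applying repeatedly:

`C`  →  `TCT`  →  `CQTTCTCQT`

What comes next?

TCTCQQCQTCQTTCTCQTTCTCQQCQT

Rewriting each symbol of CQTTCTCQT: C→TCT, Q→CQQ, T→CQT, T→CQT, C→TCT, T→CQT, C→TCT, Q→CQQ, T→CQT, which concatenates to TCT CQQ CQT CQT TCT CQT TCT CQQ CQT.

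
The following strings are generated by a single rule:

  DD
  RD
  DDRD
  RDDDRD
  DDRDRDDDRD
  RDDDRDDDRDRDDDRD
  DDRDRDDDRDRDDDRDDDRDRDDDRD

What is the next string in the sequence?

RDDDRDDDRDRDDDRDDDRDRDDDRDRDDDRDDDRDRDDDRD

This is a Fibonacci-style word recurrence s(k) = s(k−2)·s(k−1): e.g. DD·RD = DDRD.
Continuing: RDDDRDDDRDRDDDRD · DDRDRDDDRDRDDDRDDDRDRDDDRD gives term 8.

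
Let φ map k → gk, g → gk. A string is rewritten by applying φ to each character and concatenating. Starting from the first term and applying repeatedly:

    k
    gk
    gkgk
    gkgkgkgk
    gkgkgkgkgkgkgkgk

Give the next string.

gkgkgkgkgkgkgkgkgkgkgkgkgkgkgkgk

Replace each of the 16 characters of gkgkgkgkgkgkgkgk in place — gk gk gk gk gk gk gk gk gk gk gk gk gk gk gk gk — and concatenate.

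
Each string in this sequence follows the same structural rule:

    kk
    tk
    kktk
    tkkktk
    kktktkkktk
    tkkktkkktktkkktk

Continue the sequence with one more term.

This is a Fibonacci-style word recurrence s(k) = s(k−2)·s(k−1): e.g. kk·tk = kktk.
The next term joins kktktkkktk and tkkktkkktktkkktk.

kktktkkktktkkktkkktktkkktk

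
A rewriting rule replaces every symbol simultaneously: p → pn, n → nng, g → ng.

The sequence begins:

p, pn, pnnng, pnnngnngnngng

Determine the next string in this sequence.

pnnngnngnngngnngnngngnngnngngnngng

φ(pnnngnngnngng) expands symbol-by-symbol to pn nng nng nng ng nng nng ng nng nng ng nng ng; joining the 13 pieces gives the next term.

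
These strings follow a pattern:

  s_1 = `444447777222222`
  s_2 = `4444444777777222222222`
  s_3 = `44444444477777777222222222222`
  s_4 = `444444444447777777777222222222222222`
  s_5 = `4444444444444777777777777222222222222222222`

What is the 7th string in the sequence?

444444444444444447777777777777777222222222222222222222222

Term n consists of 2n+1 4's, followed by 2n 7's, followed by 3n 2's, where the shown terms are n = 2, 3, 4, 5, 6.
For term 7, n = 8, so the run lengths are 17, 16, 24.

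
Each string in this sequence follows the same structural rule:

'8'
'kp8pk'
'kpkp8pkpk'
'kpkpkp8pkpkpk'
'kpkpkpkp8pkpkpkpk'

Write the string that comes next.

Every step adds kp to the front and pk to the end of the previous string.
So the next term is kp·kpkpkpkp8pkpkpkpk·pk.

kpkpkpkpkp8pkpkpkpkpk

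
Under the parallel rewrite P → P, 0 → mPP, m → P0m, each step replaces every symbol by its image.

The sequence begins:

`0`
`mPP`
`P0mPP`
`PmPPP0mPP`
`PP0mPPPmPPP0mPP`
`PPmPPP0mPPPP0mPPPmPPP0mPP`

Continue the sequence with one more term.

Rewriting the 25 symbols of PPmPPP0mPPPP0mPPPmPPP0mPP one by one yields P P P0m P P P mPP P0m P P P P mPP P0m P P P P0m P P P mPP P0m P P; concatenated:

PPP0mPPPmPPP0mPPPPmPPP0mPPPP0mPPPmPPP0mPP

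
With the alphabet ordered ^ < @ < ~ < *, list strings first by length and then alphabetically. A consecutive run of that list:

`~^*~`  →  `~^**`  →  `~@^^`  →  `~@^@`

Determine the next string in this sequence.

~@^~

The successor of ~@^@ increments the rightmost position that isn't already * and resets every position after it to ^.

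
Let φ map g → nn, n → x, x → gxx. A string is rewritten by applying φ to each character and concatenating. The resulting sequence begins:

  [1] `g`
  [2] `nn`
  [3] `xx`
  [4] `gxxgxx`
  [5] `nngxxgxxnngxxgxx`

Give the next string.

Rewriting the 16 symbols of nngxxgxxnngxxgxx one by one yields x x nn gxx gxx nn gxx gxx x x nn gxx gxx nn gxx gxx; concatenated:

xxnngxxgxxnngxxgxxxxnngxxgxxnngxxgxx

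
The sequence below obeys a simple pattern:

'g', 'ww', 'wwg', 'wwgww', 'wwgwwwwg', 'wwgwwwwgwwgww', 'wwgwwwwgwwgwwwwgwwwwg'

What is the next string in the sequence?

From term 3 onward, concatenate the last term with the second-to-last: ww·g = wwg, wwg·ww = wwgww, …
The next term joins wwgwwwwgwwgwwwwgwwwwg and wwgwwwwgwwgww.

wwgwwwwgwwgwwwwgwwwwgwwgwwwwgwwgww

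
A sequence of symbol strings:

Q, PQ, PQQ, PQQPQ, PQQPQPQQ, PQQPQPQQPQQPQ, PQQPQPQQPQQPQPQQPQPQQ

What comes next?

Each term (from the third on) is the previous term followed by the one before it: term 3 = PQ·Q = PQQ.
So term 8 is PQQPQPQQPQQPQPQQPQPQQ·PQQPQPQQPQQPQ.

PQQPQPQQPQQPQPQQPQPQQPQQPQPQQPQQPQ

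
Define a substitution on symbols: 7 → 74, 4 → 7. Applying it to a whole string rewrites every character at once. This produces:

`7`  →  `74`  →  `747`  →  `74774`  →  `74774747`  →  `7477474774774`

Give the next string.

747747477477474774747

Replace each of the 13 characters of 7477474774774 in place — 74 7 74 74 7 74 7 74 74 7 74 74 7 — and concatenate.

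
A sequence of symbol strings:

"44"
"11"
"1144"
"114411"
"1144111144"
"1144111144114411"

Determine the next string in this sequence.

Each term (from the third on) is the previous term followed by the one before it: term 3 = 11·44 = 1144.
The next term joins 1144111144114411 and 1144111144.

11441111441144111144111144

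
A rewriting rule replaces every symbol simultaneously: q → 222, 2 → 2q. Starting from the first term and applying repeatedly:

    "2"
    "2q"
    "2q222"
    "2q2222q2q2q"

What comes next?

2q2222q2q2q2q2222q2222q222

Expanding 2q2222q2q2q: 2→2q, q→222, 2→2q, 2→2q, 2→2q, 2→2q, q→222, 2→2q, q→222, 2→2q, q→222. Concatenated: 2q 222 2q 2q 2q 2q 222 2q 222 2q 222.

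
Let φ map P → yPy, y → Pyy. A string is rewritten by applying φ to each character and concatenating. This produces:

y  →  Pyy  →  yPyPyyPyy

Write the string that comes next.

PyyyPyPyyyPyPyyPyyyPyPyyPyy

Expanding yPyPyyPyy: y→Pyy, P→yPy, y→Pyy, P→yPy, y→Pyy, y→Pyy, P→yPy, y→Pyy, y→Pyy. Concatenated: Pyy yPy Pyy yPy Pyy Pyy yPy Pyy Pyy.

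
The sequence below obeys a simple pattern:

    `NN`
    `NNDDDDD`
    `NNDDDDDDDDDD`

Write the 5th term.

The strings grow by a fixed suffix DDDDD each time.
From NNDDDDDDDDDD, 2 further steps: NNDDDDDDDDDD → NNDDDDDDDDDDDDDDD → (answer).

NNDDDDDDDDDDDDDDDDDDDD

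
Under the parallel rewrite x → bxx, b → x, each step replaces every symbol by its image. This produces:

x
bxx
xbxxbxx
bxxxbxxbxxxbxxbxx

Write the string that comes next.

Rewriting the 17 symbols of bxxxbxxbxxxbxxbxx one by one yields x bxx bxx bxx x bxx bxx x bxx bxx bxx x bxx bxx x bxx bxx; concatenated:

xbxxbxxbxxxbxxbxxxbxxbxxbxxxbxxbxxxbxxbxx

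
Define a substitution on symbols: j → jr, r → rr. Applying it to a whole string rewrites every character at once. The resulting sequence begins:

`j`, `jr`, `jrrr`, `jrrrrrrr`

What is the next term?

Rewriting each symbol of jrrrrrrr: j→jr, r→rr, r→rr, r→rr, r→rr, r→rr, r→rr, r→rr, which concatenates to jr rr rr rr rr rr rr rr.

jrrrrrrrrrrrrrrr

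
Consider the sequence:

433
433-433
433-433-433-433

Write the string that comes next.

s(k+1) = s(k)·-·s(k) — each term doubles the last with '-' between the halves.
Doubling 433-433-433-433 with '-' between the halves:

433-433-433-433-433-433-433-433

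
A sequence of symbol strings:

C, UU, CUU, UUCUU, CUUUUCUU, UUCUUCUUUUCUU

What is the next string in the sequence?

CUUUUCUUUUCUUCUUUUCUU

From term 3 onward, concatenate the second-to-last term with the last: C·UU = CUU, UU·CUU = UUCUU, …
So term 7 is CUUUUCUU·UUCUUCUUUUCUU.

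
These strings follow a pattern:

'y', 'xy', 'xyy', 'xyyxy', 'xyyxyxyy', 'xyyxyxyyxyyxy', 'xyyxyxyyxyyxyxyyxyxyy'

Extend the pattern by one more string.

From term 3 onward, concatenate the last term with the second-to-last: xy·y = xyy, xyy·xy = xyyxy, …
Continuing: xyyxyxyyxyyxyxyyxyxyy · xyyxyxyyxyyxy gives term 8.

xyyxyxyyxyyxyxyyxyxyyxyyxyxyyxyyxy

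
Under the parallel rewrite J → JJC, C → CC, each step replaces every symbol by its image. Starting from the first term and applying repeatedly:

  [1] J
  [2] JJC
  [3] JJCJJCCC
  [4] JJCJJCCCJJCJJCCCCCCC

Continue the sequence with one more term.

Rewriting the 20 symbols of JJCJJCCCJJCJJCCCCCCC one by one yields JJC JJC CC JJC JJC CC CC CC JJC JJC CC JJC JJC CC CC CC CC CC CC CC; concatenated:

JJCJJCCCJJCJJCCCCCCCJJCJJCCCJJCJJCCCCCCCCCCCCCCC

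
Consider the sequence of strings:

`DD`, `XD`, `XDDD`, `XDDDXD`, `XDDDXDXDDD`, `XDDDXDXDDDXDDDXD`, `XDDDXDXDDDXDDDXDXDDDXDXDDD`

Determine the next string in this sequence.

XDDDXDXDDDXDDDXDXDDDXDXDDDXDDDXDXDDDXDDDXD

From term 3 onward, concatenate the last term with the second-to-last: XD·DD = XDDD, XDDD·XD = XDDDXD, …
Continuing: XDDDXDXDDDXDDDXDXDDDXDXDDD · XDDDXDXDDDXDDDXD gives term 8.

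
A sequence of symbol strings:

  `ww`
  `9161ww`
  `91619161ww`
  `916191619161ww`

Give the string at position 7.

Every step adds 9161 at the front: s(k+1) = 9161·s(k).
From 916191619161ww, 3 further steps: 916191619161ww → 9161916191619161ww → 91619161916191619161ww → (answer).

916191619161916191619161ww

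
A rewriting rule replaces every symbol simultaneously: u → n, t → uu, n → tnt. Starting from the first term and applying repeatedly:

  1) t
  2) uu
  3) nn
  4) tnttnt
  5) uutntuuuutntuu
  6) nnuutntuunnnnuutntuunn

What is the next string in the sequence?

Applying the rule to each of the 22 symbols of nnuutntuunnnnuutntuunn gives the pieces tnt tnt n n uu tnt uu n n tnt tnt tnt tnt n n uu tnt uu n n tnt tnt, which concatenate to the answer.

tnttntnnuutntuunntnttnttnttntnnuutntuunntnttnt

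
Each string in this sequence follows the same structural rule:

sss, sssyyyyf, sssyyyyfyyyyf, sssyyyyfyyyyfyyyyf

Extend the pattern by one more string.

Every step adds yyyyf to the end: s(k+1) = s(k)·yyyyf.
Applying this once more to sssyyyyfyyyyfyyyyf:

sssyyyyfyyyyfyyyyfyyyyf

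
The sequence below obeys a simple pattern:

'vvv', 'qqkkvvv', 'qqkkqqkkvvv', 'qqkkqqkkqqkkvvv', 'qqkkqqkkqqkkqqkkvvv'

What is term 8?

qqkkqqkkqqkkqqkkqqkkqqkkqqkkvvv

Each term is the previous one with qqkk prepended.
From qqkkqqkkqqkkqqkkvvv, 3 further steps: qqkkqqkkqqkkqqkkvvv → qqkkqqkkqqkkqqkkqqkkvvv → qqkkqqkkqqkkqqkkqqkkqqkkvvv → (answer).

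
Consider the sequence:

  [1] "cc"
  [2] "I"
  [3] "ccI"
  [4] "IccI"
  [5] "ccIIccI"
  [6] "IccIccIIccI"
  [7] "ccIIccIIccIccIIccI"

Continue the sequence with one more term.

This is a Fibonacci-style word recurrence s(k) = s(k−2)·s(k−1): e.g. cc·I = ccI.
The next term joins IccIccIIccI and ccIIccIIccIccIIccI.

IccIccIIccIccIIccIIccIccIIccI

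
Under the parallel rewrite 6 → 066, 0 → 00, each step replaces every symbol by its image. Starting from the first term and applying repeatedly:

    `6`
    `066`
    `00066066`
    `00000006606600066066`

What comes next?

Applying the rule to each of the 20 symbols of 00000006606600066066 gives the pieces 00 00 00 00 00 00 00 066 066 00 066 066 00 00 00 066 066 00 066 066, which concatenate to the answer.

000000000000000660660006606600000006606600066066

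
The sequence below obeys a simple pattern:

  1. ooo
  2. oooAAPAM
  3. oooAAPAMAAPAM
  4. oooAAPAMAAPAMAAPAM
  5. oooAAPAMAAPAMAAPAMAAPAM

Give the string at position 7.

Each term is the previous one with AAPAM appended.
From oooAAPAMAAPAMAAPAMAAPAM, 2 further steps: oooAAPAMAAPAMAAPAMAAPAM → oooAAPAMAAPAMAAPAMAAPAMAAPAM → (answer).

oooAAPAMAAPAMAAPAMAAPAMAAPAMAAPAM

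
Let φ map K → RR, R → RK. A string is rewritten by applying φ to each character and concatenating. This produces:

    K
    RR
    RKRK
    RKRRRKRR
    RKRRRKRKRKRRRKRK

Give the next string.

Rewriting the 16 symbols of RKRRRKRKRKRRRKRK one by one yields RK RR RK RK RK RR RK RR RK RR RK RK RK RR RK RR; concatenated:

RKRRRKRKRKRRRKRRRKRRRKRKRKRRRKRR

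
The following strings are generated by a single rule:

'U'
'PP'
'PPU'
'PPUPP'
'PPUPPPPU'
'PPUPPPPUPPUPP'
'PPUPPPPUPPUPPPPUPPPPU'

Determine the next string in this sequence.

PPUPPPPUPPUPPPPUPPPPUPPUPPPPUPPUPP

Each term (from the third on) is the previous term followed by the one before it: term 3 = PP·U = PPU.
The next term joins PPUPPPPUPPUPPPPUPPPPU and PPUPPPPUPPUPP.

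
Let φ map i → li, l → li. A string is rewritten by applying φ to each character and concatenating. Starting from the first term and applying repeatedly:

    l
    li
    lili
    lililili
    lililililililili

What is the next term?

lililililililililililililililili

Applying the rule to each of the 16 symbols of lililililililili gives the pieces li li li li li li li li li li li li li li li li, which concatenate to the answer.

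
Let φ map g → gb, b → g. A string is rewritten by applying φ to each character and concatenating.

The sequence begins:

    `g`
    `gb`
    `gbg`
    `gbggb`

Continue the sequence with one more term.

gbggbgbg

Expanding gbggb: g→gb, b→g, g→gb, g→gb, b→g. Concatenated: gb g gb gb g.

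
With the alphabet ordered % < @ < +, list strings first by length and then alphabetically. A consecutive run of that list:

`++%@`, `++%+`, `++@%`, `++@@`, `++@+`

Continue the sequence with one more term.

Find the rightmost character of ++@+ below +, bump it to the next letter, and reset everything to its right to %.

+++%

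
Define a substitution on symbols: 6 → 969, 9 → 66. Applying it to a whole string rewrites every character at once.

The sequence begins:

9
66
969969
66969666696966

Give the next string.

Replace each of the 14 characters of 66969666696966 in place — 969 969 66 969 66 969 969 969 969 66 969 66 969 969 — and concatenate.

96996966969669699699699696696966969969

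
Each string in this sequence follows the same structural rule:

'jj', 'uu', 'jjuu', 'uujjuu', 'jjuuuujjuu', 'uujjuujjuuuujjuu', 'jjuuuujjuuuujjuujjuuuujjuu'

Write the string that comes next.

From term 3 onward, concatenate the second-to-last term with the last: jj·uu = jjuu, uu·jjuu = uujjuu, …
The next term joins uujjuujjuuuujjuu and jjuuuujjuuuujjuujjuuuujjuu.

uujjuujjuuuujjuujjuuuujjuuuujjuujjuuuujjuu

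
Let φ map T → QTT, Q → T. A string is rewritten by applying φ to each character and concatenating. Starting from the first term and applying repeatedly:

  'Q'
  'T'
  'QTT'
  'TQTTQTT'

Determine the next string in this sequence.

Rewriting each symbol of TQTTQTT: T→QTT, Q→T, T→QTT, T→QTT, Q→T, T→QTT, T→QTT, which concatenates to QTT T QTT QTT T QTT QTT.

QTTTQTTQTTTQTTQTT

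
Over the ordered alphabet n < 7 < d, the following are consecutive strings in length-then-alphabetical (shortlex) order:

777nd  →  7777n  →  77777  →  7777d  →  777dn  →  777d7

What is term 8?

Advancing 2 positions from 777d7 through 777d7 → 777dd reaches term 8.

77dnn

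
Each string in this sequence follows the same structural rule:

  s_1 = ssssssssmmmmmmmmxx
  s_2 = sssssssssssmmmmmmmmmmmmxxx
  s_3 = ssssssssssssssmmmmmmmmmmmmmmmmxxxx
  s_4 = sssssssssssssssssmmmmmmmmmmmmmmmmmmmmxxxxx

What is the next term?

ssssssssssssssssssssmmmmmmmmmmmmmmmmmmmmmmmmxxxxxx

The n-th term is 3n+2 s's then 4n m's then n x's, where the shown terms are n = 2, 3, 4, 5.
For the next term, n = 6, so the run lengths are 20, 24, 6.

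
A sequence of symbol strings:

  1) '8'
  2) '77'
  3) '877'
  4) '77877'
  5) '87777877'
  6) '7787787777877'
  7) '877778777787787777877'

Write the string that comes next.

This is a Fibonacci-style word recurrence s(k) = s(k−2)·s(k−1): e.g. 8·77 = 877.
So term 8 is 7787787777877·877778777787787777877.

7787787777877877778777787787777877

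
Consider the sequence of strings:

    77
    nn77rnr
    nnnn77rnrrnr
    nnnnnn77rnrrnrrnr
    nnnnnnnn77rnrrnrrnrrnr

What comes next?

nnnnnnnnnn77rnrrnrrnrrnrrnr

s(k+1) = nn·s(k)·rnr, so each term gains nn as a prefix and rnr as a suffix.
So the next term is nn·nnnnnnnn77rnrrnrrnrrnr·rnr.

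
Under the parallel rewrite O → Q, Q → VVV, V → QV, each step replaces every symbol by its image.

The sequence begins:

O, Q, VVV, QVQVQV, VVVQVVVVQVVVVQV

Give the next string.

φ(VVVQVVVVQVVVVQV) expands symbol-by-symbol to QV QV QV VVV QV QV QV QV VVV QV QV QV QV VVV QV; joining the 15 pieces gives the next term.

QVQVQVVVVQVQVQVQVVVVQVQVQVQVVVVQV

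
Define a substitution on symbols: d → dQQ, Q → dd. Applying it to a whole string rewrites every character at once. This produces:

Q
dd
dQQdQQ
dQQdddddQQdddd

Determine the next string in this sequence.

Applying the rule to each of the 14 symbols of dQQdddddQQdddd gives the pieces dQQ dd dd dQQ dQQ dQQ dQQ dQQ dd dd dQQ dQQ dQQ dQQ, which concatenate to the answer.

dQQdddddQQdQQdQQdQQdQQdddddQQdQQdQQdQQ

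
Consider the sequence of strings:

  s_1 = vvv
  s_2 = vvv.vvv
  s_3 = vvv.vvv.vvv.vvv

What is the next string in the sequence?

s(k+1) = s(k)·.·s(k) — each term doubles the last with '.' between the halves.
Doubling vvv.vvv.vvv.vvv with '.' between the halves:

vvv.vvv.vvv.vvv.vvv.vvv.vvv.vvv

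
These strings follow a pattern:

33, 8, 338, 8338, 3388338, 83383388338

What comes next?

338833883383388338

This is a Fibonacci-style word recurrence s(k) = s(k−2)·s(k−1): e.g. 33·8 = 338.
So term 7 is 3388338·83383388338.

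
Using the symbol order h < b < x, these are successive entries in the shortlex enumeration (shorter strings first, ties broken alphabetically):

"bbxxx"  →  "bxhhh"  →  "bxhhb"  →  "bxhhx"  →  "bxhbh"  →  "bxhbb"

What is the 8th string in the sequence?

bxhxh

Stepping forward 2 times from bxhbb: bxhbb → bxhbx, then the target.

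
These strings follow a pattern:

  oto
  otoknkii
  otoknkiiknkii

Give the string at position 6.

Each term is the previous one with knkii appended.
From otoknkiiknkii, 3 further steps: otoknkiiknkii → otoknkiiknkiiknkii → otoknkiiknkiiknkiiknkii → (answer).

otoknkiiknkiiknkiiknkiiknkii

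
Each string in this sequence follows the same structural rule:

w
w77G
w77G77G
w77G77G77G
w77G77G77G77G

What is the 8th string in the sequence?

w77G77G77G77G77G77G77G

Every step adds 77G to the end: s(k+1) = s(k)·77G.
From w77G77G77G77G, 3 further steps: w77G77G77G77G → w77G77G77G77G77G → w77G77G77G77G77G77G → (answer).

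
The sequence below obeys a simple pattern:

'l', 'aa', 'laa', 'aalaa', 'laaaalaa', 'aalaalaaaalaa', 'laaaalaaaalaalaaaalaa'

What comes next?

Each term (from the third on) is the two preceding terms concatenated in order: term 3 = l·aa = laa.
So term 8 is aalaalaaaalaa·laaaalaaaalaalaaaalaa.

aalaalaaaalaalaaaalaaaalaalaaaalaa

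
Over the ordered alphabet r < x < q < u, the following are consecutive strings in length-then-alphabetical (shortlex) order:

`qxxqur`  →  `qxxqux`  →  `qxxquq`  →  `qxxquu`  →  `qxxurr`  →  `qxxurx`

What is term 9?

Advancing 3 positions from qxxurx through qxxurx → qxxurq → qxxuru reaches term 9.

qxxuxr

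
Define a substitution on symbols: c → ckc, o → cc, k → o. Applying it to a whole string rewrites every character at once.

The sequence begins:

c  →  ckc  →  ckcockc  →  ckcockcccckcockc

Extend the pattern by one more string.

ckcockcccckcockcckcckcckcockcccckcockc

Replace each of the 16 characters of ckcockcccckcockc in place — ckc o ckc cc ckc o ckc ckc ckc ckc o ckc cc ckc o ckc — and concatenate.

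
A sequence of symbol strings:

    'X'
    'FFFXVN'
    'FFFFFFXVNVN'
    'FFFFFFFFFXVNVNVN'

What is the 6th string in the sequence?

FFFFFFFFFFFFFFFXVNVNVNVNVN

Each term wraps the previous one in FFF on the left and VN on the right.
From FFFFFFFFFXVNVNVN, 2 further steps: FFFFFFFFFXVNVNVN → FFFFFFFFFFFFXVNVNVNVN → (answer).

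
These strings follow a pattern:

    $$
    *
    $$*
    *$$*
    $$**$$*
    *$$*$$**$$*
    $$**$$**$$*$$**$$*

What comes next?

*$$*$$**$$*$$**$$**$$*$$**$$*

This is a Fibonacci-style word recurrence s(k) = s(k−2)·s(k−1): e.g. $$·* = $$*.
Continuing: *$$*$$**$$* · $$**$$**$$*$$**$$* gives term 8.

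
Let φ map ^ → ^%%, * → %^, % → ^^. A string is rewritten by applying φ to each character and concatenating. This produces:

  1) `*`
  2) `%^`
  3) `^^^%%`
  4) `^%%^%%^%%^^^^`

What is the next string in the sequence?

^%%^^^^^%%^^^^^%%^^^^^%%^%%^%%^%%

Replace each of the 13 characters of ^%%^%%^%%^^^^ in place — ^%% ^^ ^^ ^%% ^^ ^^ ^%% ^^ ^^ ^%% ^%% ^%% ^%% — and concatenate.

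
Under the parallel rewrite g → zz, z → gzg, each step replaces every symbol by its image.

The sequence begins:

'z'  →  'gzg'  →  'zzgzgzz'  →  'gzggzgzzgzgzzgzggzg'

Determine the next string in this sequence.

zzgzgzzzzgzgzzgzggzgzzgzgzzgzggzgzzgzgzzzzgzgzz

φ(gzggzgzzgzgzzgzggzg) expands symbol-by-symbol to zz gzg zz zz gzg zz gzg gzg zz gzg zz gzg gzg zz gzg zz zz gzg zz; joining the 19 pieces gives the next term.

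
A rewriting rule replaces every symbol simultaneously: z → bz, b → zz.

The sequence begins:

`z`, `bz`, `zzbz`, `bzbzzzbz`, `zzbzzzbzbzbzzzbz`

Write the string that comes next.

bzbzzzbzbzbzzzbzzzbzzzbzbzbzzzbz

Replace each of the 16 characters of zzbzzzbzbzbzzzbz in place — bz bz zz bz bz bz zz bz zz bz zz bz bz bz zz bz — and concatenate.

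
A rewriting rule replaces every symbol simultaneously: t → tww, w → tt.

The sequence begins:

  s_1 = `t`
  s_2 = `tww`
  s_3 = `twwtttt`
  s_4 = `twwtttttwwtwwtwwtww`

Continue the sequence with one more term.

twwtttttwwtwwtwwtwwtwwtttttwwtttttwwtttttwwtttt

Applying the rule to each of the 19 symbols of twwtttttwwtwwtwwtww gives the pieces tww tt tt tww tww tww tww tww tt tt tww tt tt tww tt tt tww tt tt, which concatenate to the answer.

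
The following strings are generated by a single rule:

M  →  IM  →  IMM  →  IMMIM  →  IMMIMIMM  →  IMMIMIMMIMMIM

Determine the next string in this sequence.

Each term (from the third on) is the previous term followed by the one before it: term 3 = IM·M = IMM.
The next term joins IMMIMIMMIMMIM and IMMIMIMM.

IMMIMIMMIMMIMIMMIMIMM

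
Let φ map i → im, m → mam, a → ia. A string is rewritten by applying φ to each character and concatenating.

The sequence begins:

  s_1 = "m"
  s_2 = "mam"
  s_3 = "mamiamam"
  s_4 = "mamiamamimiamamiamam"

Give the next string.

mamiamamimiamamiamamimmamimiamamiamamimiamamiamam

φ(mamiamamimiamamiamam) expands symbol-by-symbol to mam ia mam im ia mam ia mam im mam im ia mam ia mam im ia mam ia mam; joining the 20 pieces gives the next term.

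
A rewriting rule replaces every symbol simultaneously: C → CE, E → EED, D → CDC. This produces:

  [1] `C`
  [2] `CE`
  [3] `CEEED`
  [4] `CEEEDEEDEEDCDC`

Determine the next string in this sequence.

CEEEDEEDEEDCDCEEDEEDCDCEEDEEDCDCCECDCCE

Replace each of the 14 characters of CEEEDEEDEEDCDC in place — CE EED EED EED CDC EED EED CDC EED EED CDC CE CDC CE — and concatenate.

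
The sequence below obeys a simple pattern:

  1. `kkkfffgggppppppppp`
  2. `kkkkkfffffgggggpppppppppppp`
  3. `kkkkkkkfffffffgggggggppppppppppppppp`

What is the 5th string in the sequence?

kkkkkkkkkkkfffffffffffgggggggggggppppppppppppppppppppp

Reading off run lengths: k runs 3, 5, 7; f runs 3, 5, 7; g runs 3, 5, 7; p runs 9, 12, 15 — each is linear in n, where the shown terms are n = 2, 3, 4.
For term 5, n = 6, so the run lengths are 11, 11, 11, 21.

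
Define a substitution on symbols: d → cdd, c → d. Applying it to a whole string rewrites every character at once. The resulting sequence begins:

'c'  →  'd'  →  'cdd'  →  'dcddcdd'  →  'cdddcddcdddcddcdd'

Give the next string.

dcddcddcdddcddcdddcddcddcdddcddcdddcddcdd

Replace each of the 17 characters of cdddcddcdddcddcdd in place — d cdd cdd cdd d cdd cdd d cdd cdd cdd d cdd cdd d cdd cdd — and concatenate.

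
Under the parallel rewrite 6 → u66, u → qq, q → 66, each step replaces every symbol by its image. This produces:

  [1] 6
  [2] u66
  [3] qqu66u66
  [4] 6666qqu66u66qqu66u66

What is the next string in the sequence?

Replace each of the 20 characters of 6666qqu66u66qqu66u66 in place — u66 u66 u66 u66 66 66 qq u66 u66 qq u66 u66 66 66 qq u66 u66 qq u66 u66 — and concatenate.

u66u66u66u666666qqu66u66qqu66u666666qqu66u66qqu66u66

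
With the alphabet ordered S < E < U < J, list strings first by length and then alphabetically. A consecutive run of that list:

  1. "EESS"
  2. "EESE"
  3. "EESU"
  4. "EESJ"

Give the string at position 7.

EEEU

Advancing 3 positions from EESJ through EESJ → EEES → EEEE reaches term 7.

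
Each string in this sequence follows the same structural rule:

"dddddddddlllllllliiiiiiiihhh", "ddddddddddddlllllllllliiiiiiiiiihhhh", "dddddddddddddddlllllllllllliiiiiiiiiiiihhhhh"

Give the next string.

ddddddddddddddddddlllllllllllllliiiiiiiiiiiiiihhhhhh

Reading off run lengths: d runs 9, 12, 15; l runs 8, 10, 12; i runs 8, 10, 12; h runs 3, 4, 5 — each is linear in n, where the shown terms are n = 3, 4, 5.
For the next term, n = 6, so the run lengths are 18, 14, 14, 6.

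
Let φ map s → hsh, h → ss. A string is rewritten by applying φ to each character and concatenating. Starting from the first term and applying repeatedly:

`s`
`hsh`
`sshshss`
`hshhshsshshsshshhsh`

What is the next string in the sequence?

sshshsssshshsshshhshsshshsshshhshsshshsssshshss

Replace each of the 19 characters of hshhshsshshsshshhsh in place — ss hsh ss ss hsh ss hsh hsh ss hsh ss hsh hsh ss hsh ss ss hsh ss — and concatenate.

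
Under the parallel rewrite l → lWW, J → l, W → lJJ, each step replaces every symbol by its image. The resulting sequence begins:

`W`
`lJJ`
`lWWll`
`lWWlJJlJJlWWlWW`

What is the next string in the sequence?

lWWlJJlJJlWWlllWWlllWWlJJlJJlWWlJJlJJ

φ(lWWlJJlJJlWWlWW) expands symbol-by-symbol to lWW lJJ lJJ lWW l l lWW l l lWW lJJ lJJ lWW lJJ lJJ; joining the 15 pieces gives the next term.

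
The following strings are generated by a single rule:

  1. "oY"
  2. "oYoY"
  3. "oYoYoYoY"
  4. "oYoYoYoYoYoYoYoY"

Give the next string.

oYoYoYoYoYoYoYoYoYoYoYoYoYoYoYoY

Each string is two copies of the previous one concatenated.
So the next term is two copies of oYoYoYoYoYoYoYoY.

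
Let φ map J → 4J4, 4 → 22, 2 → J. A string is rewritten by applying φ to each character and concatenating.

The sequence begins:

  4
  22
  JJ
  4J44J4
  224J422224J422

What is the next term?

Rewriting the 14 symbols of 224J422224J422 one by one yields J J 22 4J4 22 J J J J 22 4J4 22 J J; concatenated:

JJ224J422JJJJ224J422JJ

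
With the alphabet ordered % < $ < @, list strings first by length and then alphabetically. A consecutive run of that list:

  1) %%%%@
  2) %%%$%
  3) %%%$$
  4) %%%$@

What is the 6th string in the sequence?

%%%@$

Advancing 2 positions from %%%$@ through %%%$@ → %%%@% reaches term 6.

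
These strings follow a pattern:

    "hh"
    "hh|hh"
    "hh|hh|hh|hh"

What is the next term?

Every step duplicates the string with '|' between the halves.
One more doubling of hh|hh|hh|hh gives the answer.

hh|hh|hh|hh|hh|hh|hh|hh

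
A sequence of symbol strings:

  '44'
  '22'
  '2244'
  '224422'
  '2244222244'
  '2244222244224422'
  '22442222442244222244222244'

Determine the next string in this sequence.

From term 3 onward, concatenate the last term with the second-to-last: 22·44 = 2244, 2244·22 = 224422, …
The next term joins 22442222442244222244222244 and 2244222244224422.

224422224422442222442222442244222244224422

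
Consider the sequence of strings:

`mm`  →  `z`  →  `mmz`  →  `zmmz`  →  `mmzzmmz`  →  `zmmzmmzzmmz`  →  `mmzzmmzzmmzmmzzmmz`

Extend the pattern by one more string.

This is a Fibonacci-style word recurrence s(k) = s(k−2)·s(k−1): e.g. mm·z = mmz.
So term 8 is zmmzmmzzmmz·mmzzmmzzmmzmmzzmmz.

zmmzmmzzmmzmmzzmmzzmmzmmzzmmz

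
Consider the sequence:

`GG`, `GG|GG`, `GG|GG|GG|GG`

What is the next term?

s(k+1) = s(k)·|·s(k) — each term doubles the last with '|' between the halves.
Doubling GG|GG|GG|GG with '|' between the halves:

GG|GG|GG|GG|GG|GG|GG|GG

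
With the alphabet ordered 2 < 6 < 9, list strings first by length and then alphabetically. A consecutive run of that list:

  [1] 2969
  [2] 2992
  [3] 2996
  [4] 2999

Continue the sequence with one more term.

6222

Find the rightmost character of 2999 below 9, bump it to the next letter, and reset everything to its right to 2.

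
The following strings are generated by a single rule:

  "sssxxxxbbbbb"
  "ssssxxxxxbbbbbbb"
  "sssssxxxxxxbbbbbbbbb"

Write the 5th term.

Reading off run lengths: s runs 3, 4, 5; x runs 4, 5, 6; b runs 5, 7, 9 — each is linear in n, where the shown terms are n = 2, 3, 4.
Setting n = 6 gives 7, 8, 13 characters in each block.

sssssssxxxxxxxxbbbbbbbbbbbbb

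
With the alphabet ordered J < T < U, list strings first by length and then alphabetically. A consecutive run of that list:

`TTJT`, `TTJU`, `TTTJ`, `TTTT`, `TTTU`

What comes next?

TTUJ

Find the rightmost character of TTTU below U, bump it to the next letter, and reset everything to its right to J.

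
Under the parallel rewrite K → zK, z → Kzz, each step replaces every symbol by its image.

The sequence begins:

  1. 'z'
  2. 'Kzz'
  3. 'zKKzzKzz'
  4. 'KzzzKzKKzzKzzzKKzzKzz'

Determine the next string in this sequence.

Applying the rule to each of the 21 symbols of KzzzKzKKzzKzzzKKzzKzz gives the pieces zK Kzz Kzz Kzz zK Kzz zK zK Kzz Kzz zK Kzz Kzz Kzz zK zK Kzz Kzz zK Kzz Kzz, which concatenate to the answer.

zKKzzKzzKzzzKKzzzKzKKzzKzzzKKzzKzzKzzzKzKKzzKzzzKKzzKzz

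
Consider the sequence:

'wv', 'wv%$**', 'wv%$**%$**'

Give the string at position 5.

Each term is the previous one with %$** appended.
From wv%$**%$**, 2 further steps: wv%$**%$** → wv%$**%$**%$** → (answer).

wv%$**%$**%$**%$**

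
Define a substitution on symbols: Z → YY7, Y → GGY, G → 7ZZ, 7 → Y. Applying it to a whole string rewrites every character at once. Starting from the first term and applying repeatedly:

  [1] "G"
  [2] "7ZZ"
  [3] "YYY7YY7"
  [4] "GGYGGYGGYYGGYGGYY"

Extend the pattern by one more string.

φ(GGYGGYGGYYGGYGGYY) expands symbol-by-symbol to 7ZZ 7ZZ GGY 7ZZ 7ZZ GGY 7ZZ 7ZZ GGY GGY 7ZZ 7ZZ GGY 7ZZ 7ZZ GGY GGY; joining the 17 pieces gives the next term.

7ZZ7ZZGGY7ZZ7ZZGGY7ZZ7ZZGGYGGY7ZZ7ZZGGY7ZZ7ZZGGYGGY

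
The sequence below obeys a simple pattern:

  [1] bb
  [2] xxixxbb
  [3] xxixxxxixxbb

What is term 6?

The strings grow by a fixed prefix xxixx each time.
From xxixxxxixxbb, 3 further steps: xxixxxxixxbb → xxixxxxixxxxixxbb → xxixxxxixxxxixxxxixxbb → (answer).

xxixxxxixxxxixxxxixxxxixxbb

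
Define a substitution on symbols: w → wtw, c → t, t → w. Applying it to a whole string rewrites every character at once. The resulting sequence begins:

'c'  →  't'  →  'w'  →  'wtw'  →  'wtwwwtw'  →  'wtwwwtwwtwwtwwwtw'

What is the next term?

wtwwwtwwtwwtwwwtwwtwwwtwwtwwwtwwtwwtwwwtw

Replace each of the 17 characters of wtwwwtwwtwwtwwwtw in place — wtw w wtw wtw wtw w wtw wtw w wtw wtw w wtw wtw wtw w wtw — and concatenate.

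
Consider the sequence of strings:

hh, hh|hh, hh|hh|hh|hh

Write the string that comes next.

Each string is two copies of the previous one joined by '|'.
Doubling hh|hh|hh|hh with '|' between the halves:

hh|hh|hh|hh|hh|hh|hh|hh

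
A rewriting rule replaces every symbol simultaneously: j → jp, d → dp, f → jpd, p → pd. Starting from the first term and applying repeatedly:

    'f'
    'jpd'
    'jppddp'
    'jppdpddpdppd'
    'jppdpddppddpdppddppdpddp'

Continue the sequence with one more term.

Applying the rule to each of the 24 symbols of jppdpddppddpdppddppdpddp gives the pieces jp pd pd dp pd dp dp pd pd dp dp pd dp pd pd dp dp pd pd dp pd dp dp pd, which concatenate to the answer.

jppdpddppddpdppdpddpdppddppdpddpdppdpddppddpdppd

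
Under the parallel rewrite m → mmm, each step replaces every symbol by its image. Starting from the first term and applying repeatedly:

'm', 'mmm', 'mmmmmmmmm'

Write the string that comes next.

mmmmmmmmmmmmmmmmmmmmmmmmmmm

Apply φ to mmmmmmmmm symbol by symbol: m→mmm, m→mmm, m→mmm, m→mmm, m→mmm, m→mmm, m→mmm, m→mmm, m→mmm; joined: mmm mmm mmm mmm mmm mmm mmm mmm mmm.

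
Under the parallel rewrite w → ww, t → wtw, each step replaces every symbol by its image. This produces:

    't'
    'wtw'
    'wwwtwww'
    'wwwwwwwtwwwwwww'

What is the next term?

wwwwwwwwwwwwwwwtwwwwwwwwwwwwwww

φ(wwwwwwwtwwwwwww) expands symbol-by-symbol to ww ww ww ww ww ww ww wtw ww ww ww ww ww ww ww; joining the 15 pieces gives the next term.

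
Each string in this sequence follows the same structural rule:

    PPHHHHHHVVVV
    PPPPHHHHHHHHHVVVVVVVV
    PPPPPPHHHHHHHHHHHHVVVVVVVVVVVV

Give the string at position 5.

PPPPPPPPPPHHHHHHHHHHHHHHHHHHVVVVVVVVVVVVVVVVVVVV

Term n consists of 2n P's, followed by 3n+3 H's, followed by 4n V's (n = 1, 2, …).
For term 5, n = 5, so the run lengths are 10, 18, 20.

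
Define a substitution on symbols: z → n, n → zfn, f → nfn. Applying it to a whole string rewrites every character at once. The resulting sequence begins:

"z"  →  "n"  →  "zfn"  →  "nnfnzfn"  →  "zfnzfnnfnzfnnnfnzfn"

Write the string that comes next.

nnfnzfnnnfnzfnzfnnfnzfnnnfnzfnzfnzfnnfnzfnnnfnzfn

Applying the rule to each of the 19 symbols of zfnzfnnfnzfnnnfnzfn gives the pieces n nfn zfn n nfn zfn zfn nfn zfn n nfn zfn zfn zfn nfn zfn n nfn zfn, which concatenate to the answer.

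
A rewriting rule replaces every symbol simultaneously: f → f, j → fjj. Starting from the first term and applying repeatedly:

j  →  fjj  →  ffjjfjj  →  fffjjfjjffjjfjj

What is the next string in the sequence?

Rewriting the 15 symbols of fffjjfjjffjjfjj one by one yields f f f fjj fjj f fjj fjj f f fjj fjj f fjj fjj; concatenated:

ffffjjfjjffjjfjjfffjjfjjffjjfjj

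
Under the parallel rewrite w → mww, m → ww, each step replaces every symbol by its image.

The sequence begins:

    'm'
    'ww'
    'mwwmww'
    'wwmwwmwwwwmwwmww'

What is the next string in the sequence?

Rewriting the 16 symbols of wwmwwmwwwwmwwmww one by one yields mww mww ww mww mww ww mww mww mww mww ww mww mww ww mww mww; concatenated:

mwwmwwwwmwwmwwwwmwwmwwmwwmwwwwmwwmwwwwmwwmww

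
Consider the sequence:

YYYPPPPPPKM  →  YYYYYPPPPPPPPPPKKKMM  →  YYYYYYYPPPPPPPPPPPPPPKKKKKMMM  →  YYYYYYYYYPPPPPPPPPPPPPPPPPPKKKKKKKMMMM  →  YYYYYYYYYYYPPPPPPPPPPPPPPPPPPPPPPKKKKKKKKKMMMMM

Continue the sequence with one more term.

YYYYYYYYYYYYYPPPPPPPPPPPPPPPPPPPPPPPPPPKKKKKKKKKKKMMMMMM

Reading off run lengths: Y runs 3, 5, 7, 9, 11; P runs 6, 10, 14, 18, 22; K runs 1, 3, 5, 7, 9; M runs 1, 2, 3, 4, 5 — each is linear in n (n = 1, 2, …).
For the next term, n = 6, so the run lengths are 13, 26, 11, 6.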